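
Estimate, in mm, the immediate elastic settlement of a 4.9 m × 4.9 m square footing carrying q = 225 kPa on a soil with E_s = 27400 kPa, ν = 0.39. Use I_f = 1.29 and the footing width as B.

Immediate (elastic) settlement: S_e = q·B·(1−ν²)/E_s · I_f.
S_e = 225 × 4.9 × (1 − 0.39²) / 27400 × 1.29
    = 225 × 4.9 × 0.8479 / 27400 × 1.29
    = 0.04401 m = 44.01 mm

S_e ≈ 44 mm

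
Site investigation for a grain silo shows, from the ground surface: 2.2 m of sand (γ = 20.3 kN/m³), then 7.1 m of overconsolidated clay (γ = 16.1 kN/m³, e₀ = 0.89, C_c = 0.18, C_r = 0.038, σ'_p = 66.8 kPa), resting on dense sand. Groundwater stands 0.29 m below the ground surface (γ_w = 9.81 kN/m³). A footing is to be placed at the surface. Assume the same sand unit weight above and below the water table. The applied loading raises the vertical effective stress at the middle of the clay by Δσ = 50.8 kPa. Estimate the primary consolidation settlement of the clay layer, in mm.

S_c ≈ 136 mm

Mid-depth of clay below the ground surface: z = 2.2 + 7.1/2 = 5.75 m.
Total vertical stress at mid-clay: σ_v = 20.3×2.2 + 16.1×3.55 = 101.81 kPa.
Pore pressure: u = 9.81×(5.75 − 0.29) = 53.563 kPa.
Initial effective stress: σ'_0 = σ_v − u = 101.81 − 53.563 = 48.247 kPa.
Final effective stress: σ'_f = 48.247 + 50.8 = 99.047 kPa.
σ'_f = 99.047 > σ'_p = 66.8 kPa, so the stress path crosses the preconsolidation pressure — recompression up to σ'_p, then virgin compression beyond:
S_c = H/(1+e₀)·[C_r·log₁₀(σ'_p/σ'_0) + C_c·log₁₀(σ'_f/σ'_p)]
    = 7.1/1.89 × [0.038×log₁₀(66.8/48.247) + 0.18×log₁₀(99.047/66.8)]
    = 3.7566 × [0.0053696 + 0.030792] = 0.1358 m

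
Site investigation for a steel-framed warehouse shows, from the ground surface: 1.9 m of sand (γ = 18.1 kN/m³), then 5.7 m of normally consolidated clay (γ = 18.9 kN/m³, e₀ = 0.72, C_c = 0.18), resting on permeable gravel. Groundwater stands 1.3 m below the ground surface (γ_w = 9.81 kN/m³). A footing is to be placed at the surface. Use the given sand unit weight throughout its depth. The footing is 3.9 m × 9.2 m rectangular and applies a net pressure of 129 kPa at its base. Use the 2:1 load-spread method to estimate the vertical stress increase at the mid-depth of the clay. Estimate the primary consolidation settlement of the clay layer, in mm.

S_c ≈ 138 mm

Mid-depth of clay below the ground surface: z = 1.9 + 5.7/2 = 4.75 m.
Total vertical stress at mid-clay: σ_v = 18.1×1.9 + 18.9×2.85 = 88.255 kPa.
Pore pressure: u = 9.81×(4.75 − 1.3) = 33.845 kPa.
Initial effective stress: σ'_0 = σ_v − u = 88.255 − 33.845 = 54.41 kPa.
Stress increase at mid-clay by the 2:1 spreading method:
Δσ = qBL/((B+z)(L+z)) = 129×3.9×9.2/((3.9+4.75)(9.2+4.75)) = 38.358 kPa
Final effective stress: σ'_f = σ'_0 + Δσ = 54.41 + 38.358 = 92.768 kPa.
Normally consolidated clay, so the full stress increment lies on the virgin compression line:
S_c = C_c·H/(1+e₀)·log₁₀(σ'_f/σ'_0) = 0.18×5.7/(1+0.72)×log₁₀(92.768/54.41)
    = 0.59651 × 0.23172 = 0.1382 m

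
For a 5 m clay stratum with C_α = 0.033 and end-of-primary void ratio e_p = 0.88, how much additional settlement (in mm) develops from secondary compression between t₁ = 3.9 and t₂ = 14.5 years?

S_s ≈ 50.1 mm

Secondary compression: S_s = C_α·H/(1+e_p)·log₁₀(t₂/t₁)
S_s = 0.033×5/(1+0.88)×log₁₀(14.5/3.9)
    = 0.08777 × 0.5703 = 0.05005 m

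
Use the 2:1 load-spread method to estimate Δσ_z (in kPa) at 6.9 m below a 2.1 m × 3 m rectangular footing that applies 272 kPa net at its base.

By the 2:1 method the load spreads at 1 horizontal : 2 vertical, so at depth z the loaded area has grown by z in each plan dimension:
Δσ = qBL/((B+z)(L+z)) = 272×2.1×3/((2.1+6.9)(3+6.9)) = 19.232 kPa

Δσ_z ≈ 19.2 kPa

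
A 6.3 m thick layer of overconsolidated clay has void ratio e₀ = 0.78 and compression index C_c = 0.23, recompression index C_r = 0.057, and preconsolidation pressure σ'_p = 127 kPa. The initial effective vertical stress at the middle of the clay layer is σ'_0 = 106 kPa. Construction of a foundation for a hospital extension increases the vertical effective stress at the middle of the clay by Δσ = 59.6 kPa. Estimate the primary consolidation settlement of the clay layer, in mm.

Final effective stress: σ'_f = 106 + 59.6 = 165.6 kPa.
σ'_f = 165.6 > σ'_p = 127 kPa, so the stress path crosses the preconsolidation pressure — recompression up to σ'_p, then virgin compression beyond:
S_c = H/(1+e₀)·[C_r·log₁₀(σ'_p/σ'_0) + C_c·log₁₀(σ'_f/σ'_p)]
    = 6.3/1.78 × [0.057×log₁₀(127/106) + 0.23×log₁₀(165.6/127)]
    = 3.5393 × [0.0044744 + 0.026509] = 0.1097 m

S_c ≈ 110 mm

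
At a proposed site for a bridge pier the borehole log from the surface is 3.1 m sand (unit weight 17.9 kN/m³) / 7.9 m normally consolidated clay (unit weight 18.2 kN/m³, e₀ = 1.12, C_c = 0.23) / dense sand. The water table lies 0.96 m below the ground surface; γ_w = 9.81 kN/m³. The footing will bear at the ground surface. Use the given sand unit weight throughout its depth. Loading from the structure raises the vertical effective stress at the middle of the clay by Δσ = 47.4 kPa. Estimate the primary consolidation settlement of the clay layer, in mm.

S_c ≈ 198 mm

Mid-depth of clay below the ground surface: z = 3.1 + 7.9/2 = 7.05 m.
Total vertical stress at mid-clay: σ_v = 17.9×3.1 + 18.2×3.95 = 127.38 kPa.
Pore pressure: u = 9.81×(7.05 − 0.96) = 59.743 kPa.
Initial effective stress: σ'_0 = σ_v − u = 127.38 − 59.743 = 67.637 kPa.
Final effective stress: σ'_f = σ'_0 + Δσ = 67.637 + 47.4 = 115.04 kPa.
Normally consolidated clay, so the full stress increment lies on the virgin compression line:
S_c = C_c·H/(1+e₀)·log₁₀(σ'_f/σ'_0) = 0.23×7.9/(1+1.12)×log₁₀(115.04/67.637)
    = 0.85708 × 0.23066 = 0.1977 m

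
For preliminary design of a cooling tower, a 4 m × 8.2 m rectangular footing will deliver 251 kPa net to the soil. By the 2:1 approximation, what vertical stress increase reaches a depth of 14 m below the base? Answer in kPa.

Δσ_z ≈ 20.6 kPa

By the 2:1 method the load spreads at 1 horizontal : 2 vertical, so at depth z the loaded area has grown by z in each plan dimension:
Δσ = qBL/((B+z)(L+z)) = 251×4×8.2/((4+14)(8.2+14)) = 20.603 kPa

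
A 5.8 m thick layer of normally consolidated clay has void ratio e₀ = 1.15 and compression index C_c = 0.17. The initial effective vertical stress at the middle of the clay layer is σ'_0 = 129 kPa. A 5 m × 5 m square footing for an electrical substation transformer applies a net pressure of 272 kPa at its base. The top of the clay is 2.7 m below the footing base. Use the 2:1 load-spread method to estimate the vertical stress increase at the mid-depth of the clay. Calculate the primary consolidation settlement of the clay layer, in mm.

Mid-depth of clay below the footing base: z = 2.7 + 5.8/2 = 5.6 m.
Stress increase at mid-clay by the 2:1 spreading method:
Δσ = qBL/((B+z)(L+z)) = 272×5×5/((5+5.6)(5+5.6)) = 60.52 kPa
Final effective stress: σ'_f = σ'_0 + Δσ = 129 + 60.52 = 189.52 kPa.
Normally consolidated clay, so the full stress increment lies on the virgin compression line:
S_c = C_c·H/(1+e₀)·log₁₀(σ'_f/σ'_0) = 0.17×5.8/(1+1.15)×log₁₀(189.52/129)
    = 0.4586 × 0.16707 = 0.07662 m

S_c ≈ 76.6 mm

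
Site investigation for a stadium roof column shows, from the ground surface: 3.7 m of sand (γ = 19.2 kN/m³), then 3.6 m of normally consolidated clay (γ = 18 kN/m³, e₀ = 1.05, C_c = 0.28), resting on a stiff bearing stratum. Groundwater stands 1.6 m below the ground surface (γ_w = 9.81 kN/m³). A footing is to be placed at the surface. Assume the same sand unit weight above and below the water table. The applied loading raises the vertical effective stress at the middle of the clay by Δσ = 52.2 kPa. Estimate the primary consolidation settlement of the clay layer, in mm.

Mid-depth of clay below the ground surface: z = 3.7 + 3.6/2 = 5.5 m.
Total vertical stress at mid-clay: σ_v = 19.2×3.7 + 18×1.8 = 103.44 kPa.
Pore pressure: u = 9.81×(5.5 − 1.6) = 38.259 kPa.
Initial effective stress: σ'_0 = σ_v − u = 103.44 − 38.259 = 65.181 kPa.
Final effective stress: σ'_f = σ'_0 + Δσ = 65.181 + 52.2 = 117.38 kPa.
Normally consolidated clay, so the full stress increment lies on the virgin compression line:
S_c = C_c·H/(1+e₀)·log₁₀(σ'_f/σ'_0) = 0.28×3.6/(1+1.05)×log₁₀(117.38/65.181)
    = 0.49171 × 0.25547 = 0.1256 m

S_c ≈ 126 mm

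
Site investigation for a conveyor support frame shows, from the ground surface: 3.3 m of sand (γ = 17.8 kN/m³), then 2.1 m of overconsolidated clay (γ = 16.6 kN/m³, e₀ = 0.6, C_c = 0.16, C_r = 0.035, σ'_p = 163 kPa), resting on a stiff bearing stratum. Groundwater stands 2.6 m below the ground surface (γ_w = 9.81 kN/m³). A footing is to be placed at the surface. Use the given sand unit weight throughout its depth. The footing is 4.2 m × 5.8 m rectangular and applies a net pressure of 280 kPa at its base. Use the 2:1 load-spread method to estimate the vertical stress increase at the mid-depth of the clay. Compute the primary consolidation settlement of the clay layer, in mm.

S_c ≈ 16.9 mm

Mid-depth of clay below the ground surface: z = 3.3 + 2.1/2 = 4.35 m.
Total vertical stress at mid-clay: σ_v = 17.8×3.3 + 16.6×1.05 = 76.17 kPa.
Pore pressure: u = 9.81×(4.35 − 2.6) = 17.168 kPa.
Initial effective stress: σ'_0 = σ_v − u = 76.17 − 17.168 = 59.002 kPa.
Stress increase at mid-clay by the 2:1 spreading method:
Δσ = qBL/((B+z)(L+z)) = 280×4.2×5.8/((4.2+4.35)(5.8+4.35)) = 78.596 kPa
Final effective stress: σ'_f = 59.002 + 78.596 = 137.6 kPa.
σ'_f = 137.6 ≤ σ'_p = 163 kPa, so the clay remains overconsolidated and only the recompression index applies:
S_c = C_r·H/(1+e₀)·log₁₀(σ'_f/σ'_0) = 0.035×2.1/1.6×log₁₀(137.6/59.002)
    = 0.045938 × 0.36775 = 0.01689 m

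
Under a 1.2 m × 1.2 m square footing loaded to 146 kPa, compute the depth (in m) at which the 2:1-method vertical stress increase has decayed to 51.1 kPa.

z ≈ 0.828 m

2:1 spreading — at depth z the loaded area has grown by z in each plan dimension:
qB²/(B+z)² = Δσ_z ⇒ z = B(√(q/Δσ_z) − 1) = 1.2×(√(146/51.1) − 1) = 0.8284 m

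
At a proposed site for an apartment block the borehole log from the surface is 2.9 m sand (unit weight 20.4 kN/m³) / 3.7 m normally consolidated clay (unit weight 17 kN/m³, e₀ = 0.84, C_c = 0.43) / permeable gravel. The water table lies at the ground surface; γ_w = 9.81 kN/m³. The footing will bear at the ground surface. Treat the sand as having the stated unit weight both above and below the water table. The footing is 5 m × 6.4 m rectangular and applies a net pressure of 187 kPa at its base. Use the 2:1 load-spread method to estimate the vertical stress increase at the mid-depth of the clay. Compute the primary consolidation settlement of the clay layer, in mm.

S_c ≈ 305 mm

Mid-depth of clay below the ground surface: z = 2.9 + 3.7/2 = 4.75 m.
Total vertical stress at mid-clay: σ_v = 20.4×2.9 + 17×1.85 = 90.61 kPa.
Pore pressure: u = 9.81×(4.75 − 0) = 46.598 kPa.
Initial effective stress: σ'_0 = σ_v − u = 90.61 − 46.598 = 44.012 kPa.
Stress increase at mid-clay by the 2:1 spreading method:
Δσ = qBL/((B+z)(L+z)) = 187×5×6.4/((5+4.75)(6.4+4.75)) = 55.044 kPa
Final effective stress: σ'_f = σ'_0 + Δσ = 44.012 + 55.044 = 99.056 kPa.
Normally consolidated clay, so the full stress increment lies on the virgin compression line:
S_c = C_c·H/(1+e₀)·log₁₀(σ'_f/σ'_0) = 0.43×3.7/(1+0.84)×log₁₀(99.056/44.012)
    = 0.86467 × 0.35231 = 0.3046 m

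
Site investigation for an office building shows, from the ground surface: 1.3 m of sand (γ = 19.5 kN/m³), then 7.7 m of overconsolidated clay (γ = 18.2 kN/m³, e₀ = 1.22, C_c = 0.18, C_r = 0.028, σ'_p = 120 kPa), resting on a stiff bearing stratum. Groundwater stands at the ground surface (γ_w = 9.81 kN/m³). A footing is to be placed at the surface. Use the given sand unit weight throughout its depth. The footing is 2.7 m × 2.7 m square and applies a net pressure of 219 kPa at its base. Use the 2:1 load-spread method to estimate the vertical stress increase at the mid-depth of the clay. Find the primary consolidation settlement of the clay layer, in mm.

S_c ≈ 19.2 mm

Mid-depth of clay below the ground surface: z = 1.3 + 7.7/2 = 5.15 m.
Total vertical stress at mid-clay: σ_v = 19.5×1.3 + 18.2×3.85 = 95.42 kPa.
Pore pressure: u = 9.81×(5.15 − 0) = 50.522 kPa.
Initial effective stress: σ'_0 = σ_v − u = 95.42 − 50.522 = 44.898 kPa.
Stress increase at mid-clay by the 2:1 spreading method:
Δσ = qBL/((B+z)(L+z)) = 219×2.7×2.7/((2.7+5.15)(2.7+5.15)) = 25.908 kPa
Final effective stress: σ'_f = 44.898 + 25.908 = 70.806 kPa.
σ'_f = 70.806 ≤ σ'_p = 120 kPa, so the clay remains overconsolidated and only the recompression index applies:
S_c = C_r·H/(1+e₀)·log₁₀(σ'_f/σ'_0) = 0.028×7.7/2.22×log₁₀(70.806/44.898)
    = 0.097118 × 0.19784 = 0.01921 m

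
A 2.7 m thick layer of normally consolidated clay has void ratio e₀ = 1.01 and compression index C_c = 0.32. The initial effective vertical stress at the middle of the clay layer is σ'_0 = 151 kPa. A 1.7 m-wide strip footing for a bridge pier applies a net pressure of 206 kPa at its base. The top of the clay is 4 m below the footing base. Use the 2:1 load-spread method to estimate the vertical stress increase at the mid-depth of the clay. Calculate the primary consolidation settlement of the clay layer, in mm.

S_c ≈ 53.1 mm

Mid-depth of clay below the footing base: z = 4 + 2.7/2 = 5.35 m.
Stress increase at mid-clay by the 2:1 spreading method:
Δσ = qB/(B+z) = 206×1.7/(1.7+5.35) = 49.674 kPa
Final effective stress: σ'_f = σ'_0 + Δσ = 151 + 49.674 = 200.67 kPa.
Normally consolidated clay, so the full stress increment lies on the virgin compression line:
S_c = C_c·H/(1+e₀)·log₁₀(σ'_f/σ'_0) = 0.32×2.7/(1+1.01)×log₁₀(200.67/151)
    = 0.42985 × 0.12351 = 0.05309 m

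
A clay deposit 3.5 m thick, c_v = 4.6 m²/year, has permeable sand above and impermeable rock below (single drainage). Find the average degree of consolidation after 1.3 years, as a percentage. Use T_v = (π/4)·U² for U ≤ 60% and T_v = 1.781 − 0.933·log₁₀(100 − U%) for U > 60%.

U ≈ 75.7 %

Drainage path length: H_d = H = 3.5 m (single drainage).
T_v = c_v·t/H_d² = 4.6×1.3/3.5² = 0.48816.
T_v = 0.48816 corresponds to the U > 60% branch:
U = 1 − 10^((1.781 − T_v)/0.933)/100 = 0.757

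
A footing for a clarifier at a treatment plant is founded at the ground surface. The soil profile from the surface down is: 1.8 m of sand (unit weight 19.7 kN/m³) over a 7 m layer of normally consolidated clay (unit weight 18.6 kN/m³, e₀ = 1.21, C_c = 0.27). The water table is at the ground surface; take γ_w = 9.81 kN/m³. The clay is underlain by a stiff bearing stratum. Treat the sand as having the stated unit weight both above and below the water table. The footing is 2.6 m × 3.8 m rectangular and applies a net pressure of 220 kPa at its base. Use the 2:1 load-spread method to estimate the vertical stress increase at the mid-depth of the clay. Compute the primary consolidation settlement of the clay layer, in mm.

S_c ≈ 180 mm

Mid-depth of clay below the ground surface: z = 1.8 + 7/2 = 5.3 m.
Total vertical stress at mid-clay: σ_v = 19.7×1.8 + 18.6×3.5 = 100.56 kPa.
Pore pressure: u = 9.81×(5.3 − 0) = 51.993 kPa.
Initial effective stress: σ'_0 = σ_v − u = 100.56 − 51.993 = 48.567 kPa.
Stress increase at mid-clay by the 2:1 spreading method:
Δσ = qBL/((B+z)(L+z)) = 220×2.6×3.8/((2.6+5.3)(3.8+5.3)) = 30.235 kPa
Final effective stress: σ'_f = σ'_0 + Δσ = 48.567 + 30.235 = 78.802 kPa.
Normally consolidated clay, so the full stress increment lies on the virgin compression line:
S_c = C_c·H/(1+e₀)·log₁₀(σ'_f/σ'_0) = 0.27×7/(1+1.21)×log₁₀(78.802/48.567)
    = 0.8552 × 0.2102 = 0.1798 m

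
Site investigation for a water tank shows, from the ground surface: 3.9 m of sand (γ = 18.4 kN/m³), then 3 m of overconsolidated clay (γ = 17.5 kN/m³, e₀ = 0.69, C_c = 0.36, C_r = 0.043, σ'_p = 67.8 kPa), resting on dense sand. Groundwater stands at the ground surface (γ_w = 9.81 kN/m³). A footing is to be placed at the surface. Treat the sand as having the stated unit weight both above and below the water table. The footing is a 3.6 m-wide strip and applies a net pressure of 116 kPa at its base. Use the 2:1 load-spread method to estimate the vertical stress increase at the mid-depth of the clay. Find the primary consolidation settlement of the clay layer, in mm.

Mid-depth of clay below the ground surface: z = 3.9 + 3/2 = 5.4 m.
Total vertical stress at mid-clay: σ_v = 18.4×3.9 + 17.5×1.5 = 98.01 kPa.
Pore pressure: u = 9.81×(5.4 − 0) = 52.974 kPa.
Initial effective stress: σ'_0 = σ_v − u = 98.01 − 52.974 = 45.036 kPa.
Stress increase at mid-clay by the 2:1 spreading method:
Δσ = qB/(B+z) = 116×3.6/(3.6+5.4) = 46.4 kPa
Final effective stress: σ'_f = 45.036 + 46.4 = 91.436 kPa.
σ'_f = 91.436 > σ'_p = 67.8 kPa, so the stress path crosses the preconsolidation pressure — recompression up to σ'_p, then virgin compression beyond:
S_c = H/(1+e₀)·[C_r·log₁₀(σ'_p/σ'_0) + C_c·log₁₀(σ'_f/σ'_p)]
    = 3/1.69 × [0.043×log₁₀(67.8/45.036) + 0.36×log₁₀(91.436/67.8)]
    = 1.7751 × [0.0076398 + 0.04676] = 0.09657 m

S_c ≈ 96.6 mm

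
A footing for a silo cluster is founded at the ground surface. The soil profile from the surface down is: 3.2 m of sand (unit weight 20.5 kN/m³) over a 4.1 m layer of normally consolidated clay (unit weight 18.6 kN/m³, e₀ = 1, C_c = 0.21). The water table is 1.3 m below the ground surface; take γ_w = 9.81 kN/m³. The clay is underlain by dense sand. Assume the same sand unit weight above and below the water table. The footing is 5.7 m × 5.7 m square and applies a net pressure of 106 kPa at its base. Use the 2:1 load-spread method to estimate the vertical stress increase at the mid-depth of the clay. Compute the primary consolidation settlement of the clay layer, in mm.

S_c ≈ 68.4 mm

Mid-depth of clay below the ground surface: z = 3.2 + 4.1/2 = 5.25 m.
Total vertical stress at mid-clay: σ_v = 20.5×3.2 + 18.6×2.05 = 103.73 kPa.
Pore pressure: u = 9.81×(5.25 − 1.3) = 38.75 kPa.
Initial effective stress: σ'_0 = σ_v − u = 103.73 − 38.75 = 64.98 kPa.
Stress increase at mid-clay by the 2:1 spreading method:
Δσ = qBL/((B+z)(L+z)) = 106×5.7×5.7/((5.7+5.25)(5.7+5.25)) = 28.723 kPa
Final effective stress: σ'_f = σ'_0 + Δσ = 64.98 + 28.723 = 93.703 kPa.
Normally consolidated clay, so the full stress increment lies on the virgin compression line:
S_c = C_c·H/(1+e₀)·log₁₀(σ'_f/σ'_0) = 0.21×4.1/(1+1)×log₁₀(93.703/64.98)
    = 0.4305 × 0.15897 = 0.06844 m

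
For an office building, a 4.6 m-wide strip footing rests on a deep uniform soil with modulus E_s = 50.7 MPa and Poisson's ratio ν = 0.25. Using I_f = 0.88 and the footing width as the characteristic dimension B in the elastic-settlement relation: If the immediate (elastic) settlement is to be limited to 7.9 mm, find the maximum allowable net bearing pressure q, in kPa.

q ≈ 106 kPa

E_s = 50.7 MPa = 50700 kPa.
S_e = q·B·(1−ν²)/E_s · I_f  ⇒  q = S_e·E_s / (B·(1−ν²)·I_f).
q = 0.0079 × 50700 / (4.6 × 0.9375 × 0.88) = 105.5 kPa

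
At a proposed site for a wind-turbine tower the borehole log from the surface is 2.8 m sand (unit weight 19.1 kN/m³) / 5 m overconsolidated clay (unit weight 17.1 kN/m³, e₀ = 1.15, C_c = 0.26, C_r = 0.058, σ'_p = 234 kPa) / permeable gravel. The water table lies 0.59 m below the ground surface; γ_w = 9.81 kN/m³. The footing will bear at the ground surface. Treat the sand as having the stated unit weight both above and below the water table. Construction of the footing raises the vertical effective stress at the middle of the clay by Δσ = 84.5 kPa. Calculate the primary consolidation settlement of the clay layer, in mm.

S_c ≈ 58 mm

Mid-depth of clay below the ground surface: z = 2.8 + 5/2 = 5.3 m.
Total vertical stress at mid-clay: σ_v = 19.1×2.8 + 17.1×2.5 = 96.23 kPa.
Pore pressure: u = 9.81×(5.3 − 0.59) = 46.205 kPa.
Initial effective stress: σ'_0 = σ_v − u = 96.23 − 46.205 = 50.025 kPa.
Final effective stress: σ'_f = 50.025 + 84.5 = 134.53 kPa.
σ'_f = 134.53 ≤ σ'_p = 234 kPa, so the clay remains overconsolidated and only the recompression index applies:
S_c = C_r·H/(1+e₀)·log₁₀(σ'_f/σ'_0) = 0.058×5/2.15×log₁₀(134.53/50.025)
    = 0.13488 × 0.42963 = 0.05795 m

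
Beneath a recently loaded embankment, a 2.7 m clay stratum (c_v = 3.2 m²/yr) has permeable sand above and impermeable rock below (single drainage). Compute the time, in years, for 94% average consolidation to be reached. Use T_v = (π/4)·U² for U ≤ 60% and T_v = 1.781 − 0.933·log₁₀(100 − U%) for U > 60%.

Drainage path length: H_d = H = 2.7 m (single drainage).
U > 60%: T_v = 1.781 − 0.933·log₁₀(100 − 94) = 1.055.
t = T_v·H_d²/c_v = 1.055×2.7²/3.2 = 2.403 years.

t ≈ 2.4 years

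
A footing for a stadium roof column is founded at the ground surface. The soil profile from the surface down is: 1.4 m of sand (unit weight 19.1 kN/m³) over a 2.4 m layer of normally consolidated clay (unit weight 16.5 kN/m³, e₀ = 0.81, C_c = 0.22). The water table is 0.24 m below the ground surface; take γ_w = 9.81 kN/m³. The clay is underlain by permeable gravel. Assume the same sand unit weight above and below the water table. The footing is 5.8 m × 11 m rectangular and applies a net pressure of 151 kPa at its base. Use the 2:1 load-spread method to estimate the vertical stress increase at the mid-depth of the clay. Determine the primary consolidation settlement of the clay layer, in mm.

Mid-depth of clay below the ground surface: z = 1.4 + 2.4/2 = 2.6 m.
Total vertical stress at mid-clay: σ_v = 19.1×1.4 + 16.5×1.2 = 46.54 kPa.
Pore pressure: u = 9.81×(2.6 − 0.24) = 23.152 kPa.
Initial effective stress: σ'_0 = σ_v − u = 46.54 − 23.152 = 23.388 kPa.
Stress increase at mid-clay by the 2:1 spreading method:
Δσ = qBL/((B+z)(L+z)) = 151×5.8×11/((5.8+2.6)(11+2.6)) = 84.329 kPa
Final effective stress: σ'_f = σ'_0 + Δσ = 23.388 + 84.329 = 107.72 kPa.
Normally consolidated clay, so the full stress increment lies on the virgin compression line:
S_c = C_c·H/(1+e₀)·log₁₀(σ'_f/σ'_0) = 0.22×2.4/(1+0.81)×log₁₀(107.72/23.388)
    = 0.29171 × 0.6633 = 0.1935 m

S_c ≈ 193 mm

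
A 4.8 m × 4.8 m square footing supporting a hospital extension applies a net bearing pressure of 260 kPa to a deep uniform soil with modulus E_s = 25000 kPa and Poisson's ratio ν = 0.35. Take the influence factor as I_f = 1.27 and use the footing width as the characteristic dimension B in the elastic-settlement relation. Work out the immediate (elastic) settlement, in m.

S_e ≈ 0.0556 m

Immediate (elastic) settlement: S_e = q·B·(1−ν²)/E_s · I_f.
S_e = 260 × 4.8 × (1 − 0.35²) / 25000 × 1.27
    = 260 × 4.8 × 0.8775 / 25000 × 1.27
    = 0.05563 m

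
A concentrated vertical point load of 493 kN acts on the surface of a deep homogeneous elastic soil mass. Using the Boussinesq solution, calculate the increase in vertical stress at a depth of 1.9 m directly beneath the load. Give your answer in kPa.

Boussinesq vertical stress below a point load on an elastic half-space:
Δσ_z = 3P/(2πz²) · [1 + (r/z)²]^(−5/2)
r/z = 0/1.9 = 0; [1+(r/z)²]^(−5/2) = 1.
Δσ_z = 3×493/(2π×1.9²) × 1 = 65.205 × 1 = 65.2 kPa

Δσ_z ≈ 65.2 kPa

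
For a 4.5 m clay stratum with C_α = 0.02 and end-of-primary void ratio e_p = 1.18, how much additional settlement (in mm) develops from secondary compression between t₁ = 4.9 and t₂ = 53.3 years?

Secondary compression: S_s = C_α·H/(1+e_p)·log₁₀(t₂/t₁)
S_s = 0.02×4.5/(1+1.18)×log₁₀(53.3/4.9)
    = 0.04128 × 1.037 = 0.04279 m

S_s ≈ 42.8 mm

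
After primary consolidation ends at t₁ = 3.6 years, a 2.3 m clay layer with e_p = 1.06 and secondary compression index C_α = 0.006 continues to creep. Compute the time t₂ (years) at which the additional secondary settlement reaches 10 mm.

t₂ ≈ 112 years

S_s = C_α·H/(1+e_p)·log₁₀(t₂/t₁) ⇒ log₁₀(t₂/t₁) = S_s·(1+e_p)/(C_α·H).
log₁₀(t₂/t₁) = 0.01 × (1+1.06) / (0.006×2.3) = 1.493
t₂ = t₁ × 10^1.493 = 3.6 × 31.1 = 112 years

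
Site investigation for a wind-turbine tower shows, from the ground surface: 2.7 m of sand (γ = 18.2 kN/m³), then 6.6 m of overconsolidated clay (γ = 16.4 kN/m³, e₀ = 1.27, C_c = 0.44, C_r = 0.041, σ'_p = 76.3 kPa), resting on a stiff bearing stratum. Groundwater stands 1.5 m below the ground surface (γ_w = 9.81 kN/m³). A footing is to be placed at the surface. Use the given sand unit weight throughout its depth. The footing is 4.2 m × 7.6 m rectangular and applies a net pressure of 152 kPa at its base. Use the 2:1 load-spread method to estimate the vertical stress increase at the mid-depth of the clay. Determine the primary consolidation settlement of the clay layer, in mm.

Mid-depth of clay below the ground surface: z = 2.7 + 6.6/2 = 6 m.
Total vertical stress at mid-clay: σ_v = 18.2×2.7 + 16.4×3.3 = 103.26 kPa.
Pore pressure: u = 9.81×(6 − 1.5) = 44.145 kPa.
Initial effective stress: σ'_0 = σ_v − u = 103.26 − 44.145 = 59.115 kPa.
Stress increase at mid-clay by the 2:1 spreading method:
Δσ = qBL/((B+z)(L+z)) = 152×4.2×7.6/((4.2+6)(7.6+6)) = 34.976 kPa
Final effective stress: σ'_f = 59.115 + 34.976 = 94.091 kPa.
σ'_f = 94.091 > σ'_p = 76.3 kPa, so the stress path crosses the preconsolidation pressure — recompression up to σ'_p, then virgin compression beyond:
S_c = H/(1+e₀)·[C_r·log₁₀(σ'_p/σ'_0) + C_c·log₁₀(σ'_f/σ'_p)]
    = 6.6/2.27 × [0.041×log₁₀(76.3/59.115) + 0.44×log₁₀(94.091/76.3)]
    = 2.9075 × [0.0045439 + 0.04005] = 0.1297 m

S_c ≈ 130 mm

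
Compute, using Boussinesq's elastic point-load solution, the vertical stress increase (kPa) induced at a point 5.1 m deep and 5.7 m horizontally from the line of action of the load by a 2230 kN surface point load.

Δσ_z ≈ 5.4 kPa

Boussinesq vertical stress below a point load on an elastic half-space:
Δσ_z = 3P/(2πz²) · [1 + (r/z)²]^(−5/2)
r/z = 5.7/5.1 = 1.1176; [1+(r/z)²]^(−5/2) = 0.13181.
Δσ_z = 3×2230/(2π×5.1²) × 0.13181 = 40.936 × 0.13181 = 5.396 kPa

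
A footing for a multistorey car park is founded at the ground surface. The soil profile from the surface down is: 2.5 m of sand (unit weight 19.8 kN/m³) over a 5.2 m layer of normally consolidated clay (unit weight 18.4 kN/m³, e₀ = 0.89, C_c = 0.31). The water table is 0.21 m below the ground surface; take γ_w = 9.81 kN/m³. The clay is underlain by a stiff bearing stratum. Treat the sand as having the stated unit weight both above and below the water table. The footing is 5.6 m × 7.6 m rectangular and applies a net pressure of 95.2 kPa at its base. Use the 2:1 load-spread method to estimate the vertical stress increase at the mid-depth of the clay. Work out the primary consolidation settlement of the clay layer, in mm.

Mid-depth of clay below the ground surface: z = 2.5 + 5.2/2 = 5.1 m.
Total vertical stress at mid-clay: σ_v = 19.8×2.5 + 18.4×2.6 = 97.34 kPa.
Pore pressure: u = 9.81×(5.1 − 0.21) = 47.971 kPa.
Initial effective stress: σ'_0 = σ_v − u = 97.34 − 47.971 = 49.369 kPa.
Stress increase at mid-clay by the 2:1 spreading method:
Δσ = qBL/((B+z)(L+z)) = 95.2×5.6×7.6/((5.6+5.1)(7.6+5.1)) = 29.816 kPa
Final effective stress: σ'_f = σ'_0 + Δσ = 49.369 + 29.816 = 79.185 kPa.
Normally consolidated clay, so the full stress increment lies on the virgin compression line:
S_c = C_c·H/(1+e₀)·log₁₀(σ'_f/σ'_0) = 0.31×5.2/(1+0.89)×log₁₀(79.185/49.369)
    = 0.85291 × 0.20519 = 0.175 m

S_c ≈ 175 mm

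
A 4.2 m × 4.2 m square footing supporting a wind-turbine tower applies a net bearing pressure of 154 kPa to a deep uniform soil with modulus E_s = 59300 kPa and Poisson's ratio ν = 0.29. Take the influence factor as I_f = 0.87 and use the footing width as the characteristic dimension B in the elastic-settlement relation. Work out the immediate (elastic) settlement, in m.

Immediate (elastic) settlement: S_e = q·B·(1−ν²)/E_s · I_f.
S_e = 154 × 4.2 × (1 − 0.29²) / 59300 × 0.87
    = 154 × 4.2 × 0.9159 / 59300 × 0.87
    = 0.008691 m

S_e ≈ 0.00869 m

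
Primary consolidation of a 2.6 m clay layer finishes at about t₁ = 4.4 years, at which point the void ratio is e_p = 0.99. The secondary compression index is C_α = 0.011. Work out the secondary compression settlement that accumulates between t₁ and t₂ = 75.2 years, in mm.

Secondary compression: S_s = C_α·H/(1+e_p)·log₁₀(t₂/t₁)
S_s = 0.011×2.6/(1+0.99)×log₁₀(75.2/4.4)
    = 0.01437 × 1.233 = 0.01772 m

S_s ≈ 17.7 mm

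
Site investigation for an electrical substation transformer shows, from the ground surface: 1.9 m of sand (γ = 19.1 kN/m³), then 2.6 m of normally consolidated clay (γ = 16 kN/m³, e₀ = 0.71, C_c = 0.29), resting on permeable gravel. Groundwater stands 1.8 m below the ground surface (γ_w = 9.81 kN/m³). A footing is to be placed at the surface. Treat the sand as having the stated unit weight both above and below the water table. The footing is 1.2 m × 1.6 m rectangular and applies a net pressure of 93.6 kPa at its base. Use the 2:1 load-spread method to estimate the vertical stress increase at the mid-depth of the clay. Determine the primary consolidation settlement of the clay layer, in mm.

Mid-depth of clay below the ground surface: z = 1.9 + 2.6/2 = 3.2 m.
Total vertical stress at mid-clay: σ_v = 19.1×1.9 + 16×1.3 = 57.09 kPa.
Pore pressure: u = 9.81×(3.2 − 1.8) = 13.734 kPa.
Initial effective stress: σ'_0 = σ_v − u = 57.09 − 13.734 = 43.356 kPa.
Stress increase at mid-clay by the 2:1 spreading method:
Δσ = qBL/((B+z)(L+z)) = 93.6×1.2×1.6/((1.2+3.2)(1.6+3.2)) = 8.5091 kPa
Final effective stress: σ'_f = σ'_0 + Δσ = 43.356 + 8.5091 = 51.865 kPa.
Normally consolidated clay, so the full stress increment lies on the virgin compression line:
S_c = C_c·H/(1+e₀)·log₁₀(σ'_f/σ'_0) = 0.29×2.6/(1+0.71)×log₁₀(51.865/43.356)
    = 0.44094 × 0.077825 = 0.03432 m

S_c ≈ 34.3 mm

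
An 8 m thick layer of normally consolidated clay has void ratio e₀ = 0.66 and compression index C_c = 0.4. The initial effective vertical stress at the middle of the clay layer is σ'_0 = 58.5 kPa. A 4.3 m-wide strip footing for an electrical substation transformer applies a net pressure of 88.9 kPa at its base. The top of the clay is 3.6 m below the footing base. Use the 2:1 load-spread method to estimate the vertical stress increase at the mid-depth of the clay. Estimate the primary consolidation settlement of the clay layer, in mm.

Mid-depth of clay below the footing base: z = 3.6 + 8/2 = 7.6 m.
Stress increase at mid-clay by the 2:1 spreading method:
Δσ = qB/(B+z) = 88.9×4.3/(4.3+7.6) = 32.124 kPa
Final effective stress: σ'_f = σ'_0 + Δσ = 58.5 + 32.124 = 90.624 kPa.
Normally consolidated clay, so the full stress increment lies on the virgin compression line:
S_c = C_c·H/(1+e₀)·log₁₀(σ'_f/σ'_0) = 0.4×8/(1+0.66)×log₁₀(90.624/58.5)
    = 1.9277 × 0.19009 = 0.3664 m

S_c ≈ 366 mm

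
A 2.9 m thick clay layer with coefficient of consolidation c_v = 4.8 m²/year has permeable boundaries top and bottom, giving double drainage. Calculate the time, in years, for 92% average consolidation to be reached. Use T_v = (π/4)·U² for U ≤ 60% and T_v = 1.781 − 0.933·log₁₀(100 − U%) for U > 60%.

t ≈ 0.411 years

Drainage path length: H_d = H/2 = 1.45 m (double drainage).
U > 60%: T_v = 1.781 − 0.933·log₁₀(100 − 92) = 0.93842.
t = T_v·H_d²/c_v = 0.93842×1.45²/4.8 = 0.411 years.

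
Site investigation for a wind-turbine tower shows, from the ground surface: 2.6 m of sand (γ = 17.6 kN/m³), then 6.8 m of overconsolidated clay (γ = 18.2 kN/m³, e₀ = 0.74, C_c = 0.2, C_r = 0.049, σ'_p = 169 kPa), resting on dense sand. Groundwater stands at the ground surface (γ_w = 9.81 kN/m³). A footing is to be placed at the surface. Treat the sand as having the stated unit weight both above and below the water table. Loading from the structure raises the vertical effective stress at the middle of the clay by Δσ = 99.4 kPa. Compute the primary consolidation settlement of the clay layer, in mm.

Mid-depth of clay below the ground surface: z = 2.6 + 6.8/2 = 6 m.
Total vertical stress at mid-clay: σ_v = 17.6×2.6 + 18.2×3.4 = 107.64 kPa.
Pore pressure: u = 9.81×(6 − 0) = 58.86 kPa.
Initial effective stress: σ'_0 = σ_v − u = 107.64 − 58.86 = 48.78 kPa.
Final effective stress: σ'_f = 48.78 + 99.4 = 148.18 kPa.
σ'_f = 148.18 ≤ σ'_p = 169 kPa, so the clay remains overconsolidated and only the recompression index applies:
S_c = C_r·H/(1+e₀)·log₁₀(σ'_f/σ'_0) = 0.049×6.8/1.74×log₁₀(148.18/48.78)
    = 0.19149 × 0.48255 = 0.0924 m

S_c ≈ 92.4 mm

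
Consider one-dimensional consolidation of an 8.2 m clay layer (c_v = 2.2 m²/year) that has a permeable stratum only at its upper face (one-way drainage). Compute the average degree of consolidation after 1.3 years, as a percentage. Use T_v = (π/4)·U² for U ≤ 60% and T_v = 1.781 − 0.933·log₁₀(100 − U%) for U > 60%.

Drainage path length: H_d = H = 8.2 m (single drainage).
T_v = c_v·t/H_d² = 2.2×1.3/8.2² = 0.042534.
T_v = 0.042534 corresponds to the U ≤ 60% branch:
U = √(4T_v/π) = 0.2327

U ≈ 23.3 %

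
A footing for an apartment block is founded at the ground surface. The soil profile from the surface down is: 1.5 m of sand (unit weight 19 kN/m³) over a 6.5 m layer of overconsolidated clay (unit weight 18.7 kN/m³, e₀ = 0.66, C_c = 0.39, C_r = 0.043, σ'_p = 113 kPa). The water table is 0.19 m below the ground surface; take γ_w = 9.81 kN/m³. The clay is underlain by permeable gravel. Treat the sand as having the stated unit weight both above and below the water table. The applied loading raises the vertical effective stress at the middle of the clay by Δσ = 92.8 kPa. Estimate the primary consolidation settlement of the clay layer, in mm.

Mid-depth of clay below the ground surface: z = 1.5 + 6.5/2 = 4.75 m.
Total vertical stress at mid-clay: σ_v = 19×1.5 + 18.7×3.25 = 89.275 kPa.
Pore pressure: u = 9.81×(4.75 − 0.19) = 44.734 kPa.
Initial effective stress: σ'_0 = σ_v − u = 89.275 − 44.734 = 44.541 kPa.
Final effective stress: σ'_f = 44.541 + 92.8 = 137.34 kPa.
σ'_f = 137.34 > σ'_p = 113 kPa, so the stress path crosses the preconsolidation pressure — recompression up to σ'_p, then virgin compression beyond:
S_c = H/(1+e₀)·[C_r·log₁₀(σ'_p/σ'_0) + C_c·log₁₀(σ'_f/σ'_p)]
    = 6.5/1.66 × [0.043×log₁₀(113/44.541) + 0.39×log₁₀(137.34/113)]
    = 3.9157 × [0.017386 + 0.03304] = 0.1975 m

S_c ≈ 197 mm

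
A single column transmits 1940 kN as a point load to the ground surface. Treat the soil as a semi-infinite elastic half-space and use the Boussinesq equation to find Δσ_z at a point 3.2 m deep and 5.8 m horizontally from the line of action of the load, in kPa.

Δσ_z ≈ 2.38 kPa

Boussinesq vertical stress below a point load on an elastic half-space:
Δσ_z = 3P/(2πz²) · [1 + (r/z)²]^(−5/2)
r/z = 5.8/3.2 = 1.8125; [1+(r/z)²]^(−5/2) = 0.026308.
Δσ_z = 3×1940/(2π×3.2²) × 0.026308 = 90.457 × 0.026308 = 2.38 kPa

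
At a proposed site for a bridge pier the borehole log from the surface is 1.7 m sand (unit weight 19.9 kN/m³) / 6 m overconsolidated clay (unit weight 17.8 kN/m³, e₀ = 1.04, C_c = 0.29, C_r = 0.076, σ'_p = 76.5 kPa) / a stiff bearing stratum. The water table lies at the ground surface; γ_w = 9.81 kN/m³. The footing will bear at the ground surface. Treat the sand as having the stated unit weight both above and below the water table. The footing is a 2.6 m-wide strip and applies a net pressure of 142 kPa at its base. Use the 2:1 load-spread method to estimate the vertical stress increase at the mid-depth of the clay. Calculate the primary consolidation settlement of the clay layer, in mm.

S_c ≈ 127 mm

Mid-depth of clay below the ground surface: z = 1.7 + 6/2 = 4.7 m.
Total vertical stress at mid-clay: σ_v = 19.9×1.7 + 17.8×3 = 87.23 kPa.
Pore pressure: u = 9.81×(4.7 − 0) = 46.107 kPa.
Initial effective stress: σ'_0 = σ_v − u = 87.23 − 46.107 = 41.123 kPa.
Stress increase at mid-clay by the 2:1 spreading method:
Δσ = qB/(B+z) = 142×2.6/(2.6+4.7) = 50.575 kPa
Final effective stress: σ'_f = 41.123 + 50.575 = 91.698 kPa.
σ'_f = 91.698 > σ'_p = 76.5 kPa, so the stress path crosses the preconsolidation pressure — recompression up to σ'_p, then virgin compression beyond:
S_c = H/(1+e₀)·[C_r·log₁₀(σ'_p/σ'_0) + C_c·log₁₀(σ'_f/σ'_p)]
    = 6/2.04 × [0.076×log₁₀(76.5/41.123) + 0.29×log₁₀(91.698/76.5)]
    = 2.9412 × [0.020488 + 0.022823] = 0.1274 m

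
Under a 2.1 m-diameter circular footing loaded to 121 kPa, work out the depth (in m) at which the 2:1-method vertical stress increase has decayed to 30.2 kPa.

2:1 spreading — at depth z the loaded area has grown by z in each plan dimension:
qD²/(D+z)² = Δσ_z ⇒ z = D(√(q/Δσ_z) − 1) = 2.1×(√(121/30.2) − 1) = 2.103 m

z ≈ 2.1 m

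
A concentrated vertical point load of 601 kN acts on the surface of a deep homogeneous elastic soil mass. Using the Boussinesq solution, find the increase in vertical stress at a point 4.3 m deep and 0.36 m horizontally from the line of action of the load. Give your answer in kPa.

Boussinesq vertical stress below a point load on an elastic half-space:
Δσ_z = 3P/(2πz²) · [1 + (r/z)²]^(−5/2)
r/z = 0.36/4.3 = 0.083721; [1+(r/z)²]^(−5/2) = 0.98269.
Δσ_z = 3×601/(2π×4.3²) × 0.98269 = 15.52 × 0.98269 = 15.25 kPa

Δσ_z ≈ 15.3 kPa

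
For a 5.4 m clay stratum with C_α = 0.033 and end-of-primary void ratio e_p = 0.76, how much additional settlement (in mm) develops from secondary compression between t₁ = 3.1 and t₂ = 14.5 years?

Secondary compression: S_s = C_α·H/(1+e_p)·log₁₀(t₂/t₁)
S_s = 0.033×5.4/(1+0.76)×log₁₀(14.5/3.1)
    = 0.1013 × 0.67 = 0.06784 m

S_s ≈ 67.8 mm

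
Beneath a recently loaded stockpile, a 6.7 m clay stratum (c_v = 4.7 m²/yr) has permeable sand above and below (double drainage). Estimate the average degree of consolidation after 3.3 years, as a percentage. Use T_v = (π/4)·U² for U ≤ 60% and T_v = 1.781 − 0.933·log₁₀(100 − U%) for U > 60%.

U ≈ 97.3 %

Drainage path length: H_d = H/2 = 3.35 m (double drainage).
T_v = c_v·t/H_d² = 4.7×3.3/3.35² = 1.382.
T_v = 1.382 corresponds to the U > 60% branch:
U = 1 − 10^((1.781 − T_v)/0.933)/100 = 0.9732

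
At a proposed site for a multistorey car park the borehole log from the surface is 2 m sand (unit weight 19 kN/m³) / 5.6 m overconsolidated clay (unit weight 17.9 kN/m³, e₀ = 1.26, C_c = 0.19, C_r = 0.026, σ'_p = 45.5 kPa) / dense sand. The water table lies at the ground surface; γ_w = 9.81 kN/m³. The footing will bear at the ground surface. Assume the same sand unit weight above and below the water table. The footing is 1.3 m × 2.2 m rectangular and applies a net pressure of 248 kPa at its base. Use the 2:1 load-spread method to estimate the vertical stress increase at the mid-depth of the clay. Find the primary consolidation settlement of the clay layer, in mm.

S_c ≈ 51.3 mm

Mid-depth of clay below the ground surface: z = 2 + 5.6/2 = 4.8 m.
Total vertical stress at mid-clay: σ_v = 19×2 + 17.9×2.8 = 88.12 kPa.
Pore pressure: u = 9.81×(4.8 − 0) = 47.088 kPa.
Initial effective stress: σ'_0 = σ_v − u = 88.12 − 47.088 = 41.032 kPa.
Stress increase at mid-clay by the 2:1 spreading method:
Δσ = qBL/((B+z)(L+z)) = 248×1.3×2.2/((1.3+4.8)(2.2+4.8)) = 16.611 kPa
Final effective stress: σ'_f = 41.032 + 16.611 = 57.643 kPa.
σ'_f = 57.643 > σ'_p = 45.5 kPa, so the stress path crosses the preconsolidation pressure — recompression up to σ'_p, then virgin compression beyond:
S_c = H/(1+e₀)·[C_r·log₁₀(σ'_p/σ'_0) + C_c·log₁₀(σ'_f/σ'_p)]
    = 5.6/2.26 × [0.026×log₁₀(45.5/41.032) + 0.19×log₁₀(57.643/45.5)]
    = 2.4779 × [0.0011671 + 0.01952] = 0.05126 m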